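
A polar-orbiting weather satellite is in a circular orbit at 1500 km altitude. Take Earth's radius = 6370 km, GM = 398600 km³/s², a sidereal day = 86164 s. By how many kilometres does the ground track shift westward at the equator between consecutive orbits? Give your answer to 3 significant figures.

Semi-major axis a = 6370 + 1500 = 7870 km. Period T = 2π√(a³/μ) = 2π√(7870³/398600) = 6948.2 s = 115.80 min.
During one orbit Earth rotates (6948.2 / 86164) × 360° = 29.03°.
At the equator that is 29.03° × (2π·6370/360) km/° = 29.03 × 111.2 = 3228 km.

3230 km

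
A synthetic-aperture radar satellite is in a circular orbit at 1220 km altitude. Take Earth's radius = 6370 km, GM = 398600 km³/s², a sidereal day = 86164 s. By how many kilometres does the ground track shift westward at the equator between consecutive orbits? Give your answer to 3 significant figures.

Semi-major axis a = 6370 + 1220 = 7590 km. Period T = 2π√(a³/μ) = 2π√(7590³/398600) = 6580.7 s = 109.68 min.
During one orbit Earth rotates (6580.7 / 86164) × 360° = 27.49°.
At the equator that is 27.49° × (2π·6370/360) km/° = 27.49 × 111.2 = 3057 km.

3060 km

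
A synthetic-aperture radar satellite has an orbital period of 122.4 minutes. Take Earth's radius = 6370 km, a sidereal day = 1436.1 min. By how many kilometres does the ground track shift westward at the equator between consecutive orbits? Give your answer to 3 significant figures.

T = 122.4 min = 7344.0 s.
During one orbit Earth rotates (7344.0 / 86166) × 360° = 30.68°.
At the equator that is 30.68° × (2π·6370/360) km/° = 30.68 × 111.2 = 3411 km.

3410 km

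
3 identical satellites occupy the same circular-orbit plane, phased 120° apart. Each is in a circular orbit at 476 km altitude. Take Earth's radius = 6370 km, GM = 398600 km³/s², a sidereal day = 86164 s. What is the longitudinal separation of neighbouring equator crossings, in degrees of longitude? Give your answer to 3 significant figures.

Semi-major axis a = 6370 + 476 = 6846 km. Period T = 2π√(a³/μ) = 2π√(6846³/398600) = 5637.2 s = 93.95 min.
Single-satellite node shift = (5637.2/86164) × 360° = 23.55°.
With 3 satellites evenly phased, successive equator crossings are 23.55/3 = 7.851° apart.

7.85°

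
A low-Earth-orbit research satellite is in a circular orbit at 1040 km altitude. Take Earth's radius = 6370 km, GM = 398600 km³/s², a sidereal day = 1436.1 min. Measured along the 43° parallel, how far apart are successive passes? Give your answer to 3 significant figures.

2160 km

Semi-major axis a = 6370 + 1040 = 7410 km. Period T = 2π√(a³/μ) = 2π√(7410³/398600) = 6348.0 s = 105.80 min.
Node shift per orbit = (6348.0/86166) × 360° = 26.52°.
Equatorial spacing = 26.52 × 111.2 km/° = 2949 km.
At 43° latitude, spacing = 2949 × cos(43°) = 2156 km.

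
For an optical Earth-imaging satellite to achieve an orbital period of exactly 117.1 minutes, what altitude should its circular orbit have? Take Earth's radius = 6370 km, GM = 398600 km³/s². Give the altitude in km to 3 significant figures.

1560 km

T = 117.1 min = 7026.0 s.
From T = 2π√(a³/μ): a = (μ T²/4π²)^(1/3) = (398600 × 7026.0² / 4π²)^(1/3) = 7929 km.
Altitude h = a − R = 7929 − 6370 = 1559 km.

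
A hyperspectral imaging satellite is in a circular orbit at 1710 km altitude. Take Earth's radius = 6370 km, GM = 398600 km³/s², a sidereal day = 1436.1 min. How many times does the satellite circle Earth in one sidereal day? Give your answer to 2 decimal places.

Semi-major axis a = 6370 + 1710 = 8080 km. Period T = 2π√(a³/μ) = 2π√(8080³/398600) = 7228.2 s = 120.47 min.
Orbits per sidereal day = 86166 / 7228.2 = 11.921.

11.92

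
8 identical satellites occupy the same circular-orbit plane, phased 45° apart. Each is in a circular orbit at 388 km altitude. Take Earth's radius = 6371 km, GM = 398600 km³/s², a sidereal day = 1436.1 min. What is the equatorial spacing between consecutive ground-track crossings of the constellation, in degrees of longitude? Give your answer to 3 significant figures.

2.89°

Semi-major axis a = 6371 + 388 = 6759 km. Period T = 2π√(a³/μ) = 2π√(6759³/398600) = 5530.1 s = 92.17 min.
Single-satellite node shift = (5530.1/86166) × 360° = 23.10°.
With 8 satellites evenly phased, successive equator crossings are 23.10/8 = 2.888° apart.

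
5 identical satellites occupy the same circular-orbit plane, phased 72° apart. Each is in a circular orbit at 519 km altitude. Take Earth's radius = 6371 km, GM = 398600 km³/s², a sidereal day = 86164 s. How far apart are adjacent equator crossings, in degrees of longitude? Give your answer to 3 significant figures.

4.76°

Semi-major axis a = 6371 + 519 = 6890 km. Period T = 2π√(a³/μ) = 2π√(6890³/398600) = 5691.7 s = 94.86 min.
Single-satellite node shift = (5691.7/86164) × 360° = 23.78°.
With 5 satellites evenly phased, successive equator crossings are 23.78/5 = 4.756° apart.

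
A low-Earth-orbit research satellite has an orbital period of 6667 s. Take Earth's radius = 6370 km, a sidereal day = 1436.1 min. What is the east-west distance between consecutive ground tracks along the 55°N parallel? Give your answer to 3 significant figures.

Node shift per orbit = (6667.0/86166) × 360° = 27.85°.
Equatorial spacing = 27.85 × 111.2 km/° = 3097 km.
At 55° latitude, spacing = 3097 × cos(55°) = 1776 km.

1780 km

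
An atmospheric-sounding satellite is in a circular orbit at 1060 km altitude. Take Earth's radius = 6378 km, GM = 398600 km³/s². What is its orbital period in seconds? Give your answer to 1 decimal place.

Semi-major axis a = 6378 + 1060 = 7438 km. Period T = 2π√(a³/μ) = 2π√(7438³/398600) = 6384.0 s = 106.40 min.

6384.0 seconds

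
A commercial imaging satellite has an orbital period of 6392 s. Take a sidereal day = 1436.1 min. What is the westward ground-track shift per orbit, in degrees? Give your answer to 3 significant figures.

During one orbit Earth rotates (6392.0 / 86166) × 360° = 26.71°.

26.7°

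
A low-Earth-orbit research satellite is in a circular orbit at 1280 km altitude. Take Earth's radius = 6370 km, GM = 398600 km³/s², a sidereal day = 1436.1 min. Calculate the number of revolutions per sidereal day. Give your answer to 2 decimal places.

12.94

Semi-major axis a = 6370 + 1280 = 7650 km. Period T = 2π√(a³/μ) = 2π√(7650³/398600) = 6658.9 s = 110.98 min.
Orbits per sidereal day = 86166 / 6658.9 = 12.940.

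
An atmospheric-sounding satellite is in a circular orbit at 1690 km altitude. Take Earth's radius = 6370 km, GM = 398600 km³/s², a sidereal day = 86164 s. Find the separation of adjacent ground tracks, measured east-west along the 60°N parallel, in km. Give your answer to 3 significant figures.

1670 km

Semi-major axis a = 6370 + 1690 = 8060 km. Period T = 2π√(a³/μ) = 2π√(8060³/398600) = 7201.3 s = 120.02 min.
Node shift per orbit = (7201.3/86164) × 360° = 30.09°.
Equatorial spacing = 30.09 × 111.2 km/° = 3345 km.
At 60° latitude, spacing = 3345 × cos(60°) = 1673 km.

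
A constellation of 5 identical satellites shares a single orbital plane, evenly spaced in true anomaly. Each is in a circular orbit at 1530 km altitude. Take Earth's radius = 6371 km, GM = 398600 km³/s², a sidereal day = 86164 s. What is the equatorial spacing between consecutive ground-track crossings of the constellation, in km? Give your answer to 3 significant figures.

Semi-major axis a = 6371 + 1530 = 7901 km. Period T = 2π√(a³/μ) = 2π√(7901³/398600) = 6989.3 s = 116.49 min.
Single-satellite node shift = (6989.3/86164) × 360° = 29.20°.
With 5 satellites evenly phased, successive equator crossings are 29.20/5 = 5.840° apart.
That is 5.840 × 111.2 = 649 km at the equator.

649 km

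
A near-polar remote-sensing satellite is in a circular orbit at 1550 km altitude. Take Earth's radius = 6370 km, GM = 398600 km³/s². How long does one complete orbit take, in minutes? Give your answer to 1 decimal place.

116.9 min

Semi-major axis a = 6370 + 1550 = 7920 km. Period T = 2π√(a³/μ) = 2π√(7920³/398600) = 7014.5 s = 116.91 min.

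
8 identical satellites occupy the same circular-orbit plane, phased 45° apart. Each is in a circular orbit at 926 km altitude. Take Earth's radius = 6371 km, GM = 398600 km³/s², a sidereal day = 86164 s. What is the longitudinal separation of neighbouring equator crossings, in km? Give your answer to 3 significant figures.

360 km

Semi-major axis a = 6371 + 926 = 7297 km. Period T = 2π√(a³/μ) = 2π√(7297³/398600) = 6203.4 s = 103.39 min.
Single-satellite node shift = (6203.4/86164) × 360° = 25.92°.
With 8 satellites evenly phased, successive equator crossings are 25.92/8 = 3.240° apart.
That is 3.240 × 111.2 = 360 km at the equator.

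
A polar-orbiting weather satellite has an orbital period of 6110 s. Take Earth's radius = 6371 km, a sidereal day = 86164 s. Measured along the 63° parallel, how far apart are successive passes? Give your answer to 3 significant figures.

Node shift per orbit = (6110.0/86164) × 360° = 25.53°.
Equatorial spacing = 25.53 × 111.2 km/° = 2839 km.
At 63° latitude, spacing = 2839 × cos(63°) = 1289 km.

1290 km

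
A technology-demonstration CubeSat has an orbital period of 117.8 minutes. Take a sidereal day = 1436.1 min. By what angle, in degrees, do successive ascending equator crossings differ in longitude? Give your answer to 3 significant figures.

29.5°

T = 117.8 min = 7068.0 s.
During one orbit Earth rotates (7068.0 / 86166) × 360° = 29.53°.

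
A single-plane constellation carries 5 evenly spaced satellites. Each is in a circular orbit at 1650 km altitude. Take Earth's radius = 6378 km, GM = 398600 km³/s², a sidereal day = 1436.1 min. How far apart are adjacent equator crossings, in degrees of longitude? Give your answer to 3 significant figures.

Semi-major axis a = 6378 + 1650 = 8028 km. Period T = 2π√(a³/μ) = 2π√(8028³/398600) = 7158.5 s = 119.31 min.
Single-satellite node shift = (7158.5/86166) × 360° = 29.91°.
With 5 satellites evenly phased, successive equator crossings are 29.91/5 = 5.982° apart.

5.98°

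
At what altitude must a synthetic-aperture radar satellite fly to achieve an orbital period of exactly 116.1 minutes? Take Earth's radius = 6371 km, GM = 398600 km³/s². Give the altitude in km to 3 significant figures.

1510 km

T = 116.1 min = 6966.0 s.
From T = 2π√(a³/μ): a = (μ T²/4π²)^(1/3) = (398600 × 6966.0² / 4π²)^(1/3) = 7883 km.
Altitude h = a − R = 7883 − 6371 = 1512 km.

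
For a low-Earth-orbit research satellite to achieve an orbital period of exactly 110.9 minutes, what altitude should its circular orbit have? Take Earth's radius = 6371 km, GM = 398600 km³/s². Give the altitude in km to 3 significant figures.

1280 km

T = 110.9 min = 6654.0 s.
From T = 2π√(a³/μ): a = (μ T²/4π²)^(1/3) = (398600 × 6654.0² / 4π²)^(1/3) = 7646 km.
Altitude h = a − R = 7646 − 6371 = 1275 km.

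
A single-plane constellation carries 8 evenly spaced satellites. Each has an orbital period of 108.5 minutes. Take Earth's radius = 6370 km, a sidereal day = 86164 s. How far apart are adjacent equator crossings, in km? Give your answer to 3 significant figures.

T = 108.5 min = 6510.0 s.
Single-satellite node shift = (6510.0/86164) × 360° = 27.20°.
With 8 satellites evenly phased, successive equator crossings are 27.20/8 = 3.400° apart.
That is 3.400 × 111.2 = 378 km at the equator.

378 km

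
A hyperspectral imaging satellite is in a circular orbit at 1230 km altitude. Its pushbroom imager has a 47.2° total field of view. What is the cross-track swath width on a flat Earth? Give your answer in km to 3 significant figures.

1070 km

Half-angle = 47.2°/2 = 23.6°.
Swath width ≈ 2h·tan(θ/2) = 2 × 1230 × tan(23.6°) = 1074.7 km.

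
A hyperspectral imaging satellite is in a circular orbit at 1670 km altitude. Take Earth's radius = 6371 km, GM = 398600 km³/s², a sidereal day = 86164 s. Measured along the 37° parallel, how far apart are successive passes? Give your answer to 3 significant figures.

Semi-major axis a = 6371 + 1670 = 8041 km. Period T = 2π√(a³/μ) = 2π√(8041³/398600) = 7175.9 s = 119.60 min.
Node shift per orbit = (7175.9/86164) × 360° = 29.98°.
Equatorial spacing = 29.98 × 111.2 km/° = 3334 km.
At 37° latitude, spacing = 3334 × cos(37°) = 2662 km.

2660 km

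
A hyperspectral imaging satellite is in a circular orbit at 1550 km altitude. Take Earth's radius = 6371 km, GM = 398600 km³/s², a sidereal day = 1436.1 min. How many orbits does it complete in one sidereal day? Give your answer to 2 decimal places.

Semi-major axis a = 6371 + 1550 = 7921 km. Period T = 2π√(a³/μ) = 2π√(7921³/398600) = 7015.9 s = 116.93 min.
Orbits per sidereal day = 86166 / 7015.9 = 12.282.

12.28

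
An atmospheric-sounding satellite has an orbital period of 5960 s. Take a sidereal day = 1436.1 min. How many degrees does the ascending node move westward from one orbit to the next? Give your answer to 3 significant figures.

24.9°

During one orbit Earth rotates (5960.0 / 86166) × 360° = 24.90°.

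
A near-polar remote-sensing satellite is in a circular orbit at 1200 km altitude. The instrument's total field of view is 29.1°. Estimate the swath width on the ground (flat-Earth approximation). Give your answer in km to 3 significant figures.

Half-angle = 29.1°/2 = 14.55°.
Swath width ≈ 2h·tan(θ/2) = 2 × 1200 × tan(14.55°) = 622.9 km.

623 km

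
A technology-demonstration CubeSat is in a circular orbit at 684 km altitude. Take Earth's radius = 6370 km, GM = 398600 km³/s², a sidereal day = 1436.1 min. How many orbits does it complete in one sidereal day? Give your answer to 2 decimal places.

Semi-major axis a = 6370 + 684 = 7054 km. Period T = 2π√(a³/μ) = 2π√(7054³/398600) = 5896.1 s = 98.27 min.
Orbits per sidereal day = 86166 / 5896.1 = 14.614.

14.61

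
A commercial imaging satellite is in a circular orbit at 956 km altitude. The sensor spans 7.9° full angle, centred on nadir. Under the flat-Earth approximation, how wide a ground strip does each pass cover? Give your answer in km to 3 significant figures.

Half-angle = 7.9°/2 = 3.95°.
Swath width ≈ 2h·tan(θ/2) = 2 × 956 × tan(3.95°) = 132.0 km.

132 km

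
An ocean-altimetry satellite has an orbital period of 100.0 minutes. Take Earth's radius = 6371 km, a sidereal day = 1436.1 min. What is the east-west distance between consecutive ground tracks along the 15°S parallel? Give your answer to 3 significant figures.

2690 km

T = 100.0 min = 6000.0 s.
Node shift per orbit = (6000.0/86166) × 360° = 25.07°.
Equatorial spacing = 25.07 × 111.2 km/° = 2787 km.
At 15° latitude, spacing = 2787 × cos(15°) = 2692 km.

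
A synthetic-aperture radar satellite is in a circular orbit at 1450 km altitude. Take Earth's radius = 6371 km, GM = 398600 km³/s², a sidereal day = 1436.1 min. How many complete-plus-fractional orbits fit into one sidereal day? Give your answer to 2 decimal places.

12.52

Semi-major axis a = 6371 + 1450 = 7821 km. Period T = 2π√(a³/μ) = 2π√(7821³/398600) = 6883.4 s = 114.72 min.
Orbits per sidereal day = 86166 / 6883.4 = 12.518.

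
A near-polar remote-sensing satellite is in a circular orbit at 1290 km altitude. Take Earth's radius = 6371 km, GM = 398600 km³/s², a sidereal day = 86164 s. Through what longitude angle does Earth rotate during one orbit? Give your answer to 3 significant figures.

27.9°

Semi-major axis a = 6371 + 1290 = 7661 km. Period T = 2π√(a³/μ) = 2π√(7661³/398600) = 6673.3 s = 111.22 min.
During one orbit Earth rotates (6673.3 / 86164) × 360° = 27.88°.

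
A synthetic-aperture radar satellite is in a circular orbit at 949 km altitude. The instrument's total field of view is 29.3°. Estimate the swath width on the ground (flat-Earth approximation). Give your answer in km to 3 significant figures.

Half-angle = 29.3°/2 = 14.65°.
Swath width ≈ 2h·tan(θ/2) = 2 × 949 × tan(14.65°) = 496.2 km.

496 km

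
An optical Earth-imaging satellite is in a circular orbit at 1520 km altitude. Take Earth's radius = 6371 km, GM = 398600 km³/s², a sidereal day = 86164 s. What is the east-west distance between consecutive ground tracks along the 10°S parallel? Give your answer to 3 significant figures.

Semi-major axis a = 6371 + 1520 = 7891 km. Period T = 2π√(a³/μ) = 2π√(7891³/398600) = 6976.0 s = 116.27 min.
Node shift per orbit = (6976.0/86164) × 360° = 29.15°.
Equatorial spacing = 29.15 × 111.2 km/° = 3241 km.
At 10° latitude, spacing = 3241 × cos(10°) = 3192 km.

3190 km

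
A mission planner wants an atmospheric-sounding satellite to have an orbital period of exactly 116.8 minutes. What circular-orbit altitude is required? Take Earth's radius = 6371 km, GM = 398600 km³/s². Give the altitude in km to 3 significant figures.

1540 km

T = 116.8 min = 7008.0 s.
From T = 2π√(a³/μ): a = (μ T²/4π²)^(1/3) = (398600 × 7008.0² / 4π²)^(1/3) = 7915 km.
Altitude h = a − R = 7915 − 6371 = 1544 km.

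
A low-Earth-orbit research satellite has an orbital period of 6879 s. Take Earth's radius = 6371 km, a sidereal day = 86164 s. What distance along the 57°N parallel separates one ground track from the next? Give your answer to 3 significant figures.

Node shift per orbit = (6879.0/86164) × 360° = 28.74°.
Equatorial spacing = 28.74 × 111.2 km/° = 3196 km.
At 57° latitude, spacing = 3196 × cos(57°) = 1741 km.

1740 km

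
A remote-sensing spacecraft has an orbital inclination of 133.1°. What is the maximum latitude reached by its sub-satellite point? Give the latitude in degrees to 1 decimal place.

46.9°

Retrograde orbit: the ground track reaches ±(180° − i) = ±(180 − 133.1) = ±46.9°.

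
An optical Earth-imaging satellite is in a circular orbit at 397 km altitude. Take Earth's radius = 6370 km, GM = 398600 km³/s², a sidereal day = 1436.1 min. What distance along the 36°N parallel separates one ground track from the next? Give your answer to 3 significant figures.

2080 km

Semi-major axis a = 6370 + 397 = 6767 km. Period T = 2π√(a³/μ) = 2π√(6767³/398600) = 5539.9 s = 92.33 min.
Node shift per orbit = (5539.9/86166) × 360° = 23.15°.
Equatorial spacing = 23.15 × 111.2 km/° = 2573 km.
At 36° latitude, spacing = 2573 × cos(36°) = 2082 km.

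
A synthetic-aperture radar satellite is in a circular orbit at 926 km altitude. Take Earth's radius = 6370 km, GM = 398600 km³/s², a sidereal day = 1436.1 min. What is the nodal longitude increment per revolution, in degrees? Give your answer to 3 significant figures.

25.9°

Semi-major axis a = 6370 + 926 = 7296 km. Period T = 2π√(a³/μ) = 2π√(7296³/398600) = 6202.1 s = 103.37 min.
During one orbit Earth rotates (6202.1 / 86166) × 360° = 25.91°.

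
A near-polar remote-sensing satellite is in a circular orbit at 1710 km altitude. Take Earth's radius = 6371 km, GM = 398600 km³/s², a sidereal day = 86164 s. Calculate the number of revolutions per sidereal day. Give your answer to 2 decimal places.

11.92

Semi-major axis a = 6371 + 1710 = 8081 km. Period T = 2π√(a³/μ) = 2π√(8081³/398600) = 7229.5 s = 120.49 min.
Orbits per sidereal day = 86164 / 7229.5 = 11.918.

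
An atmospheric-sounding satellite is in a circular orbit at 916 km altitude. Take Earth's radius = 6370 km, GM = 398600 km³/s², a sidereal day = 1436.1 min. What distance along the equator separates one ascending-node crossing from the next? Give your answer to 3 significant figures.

Semi-major axis a = 6370 + 916 = 7286 km. Period T = 2π√(a³/μ) = 2π√(7286³/398600) = 6189.3 s = 103.16 min.
During one orbit Earth rotates (6189.3 / 86166) × 360° = 25.86°.
At the equator that is 25.86° × (2π·6370/360) km/° = 25.86 × 111.2 = 2875 km.

2870 km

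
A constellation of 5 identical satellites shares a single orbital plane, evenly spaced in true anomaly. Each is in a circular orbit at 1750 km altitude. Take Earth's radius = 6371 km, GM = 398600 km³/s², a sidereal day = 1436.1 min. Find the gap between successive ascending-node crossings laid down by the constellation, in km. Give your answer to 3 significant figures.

677 km

Semi-major axis a = 6371 + 1750 = 8121 km. Period T = 2π√(a³/μ) = 2π√(8121³/398600) = 7283.3 s = 121.39 min.
Single-satellite node shift = (7283.3/86166) × 360° = 30.43°.
With 5 satellites evenly phased, successive equator crossings are 30.43/5 = 6.086° apart.
That is 6.086 × 111.2 = 677 km at the equator.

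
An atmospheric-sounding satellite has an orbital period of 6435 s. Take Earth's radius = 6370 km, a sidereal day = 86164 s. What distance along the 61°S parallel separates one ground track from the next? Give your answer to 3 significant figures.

Node shift per orbit = (6435.0/86164) × 360° = 26.89°.
Equatorial spacing = 26.89 × 111.2 km/° = 2989 km.
At 61° latitude, spacing = 2989 × cos(61°) = 1449 km.

1450 km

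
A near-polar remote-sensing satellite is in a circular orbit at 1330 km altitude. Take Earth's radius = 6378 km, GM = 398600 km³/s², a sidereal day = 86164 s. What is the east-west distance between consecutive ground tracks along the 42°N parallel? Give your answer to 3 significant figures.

Semi-major axis a = 6378 + 1330 = 7708 km. Period T = 2π√(a³/μ) = 2π√(7708³/398600) = 6734.8 s = 112.25 min.
Node shift per orbit = (6734.8/86164) × 360° = 28.14°.
Equatorial spacing = 28.14 × 111.3 km/° = 3132 km.
At 42° latitude, spacing = 3132 × cos(42°) = 2328 km.

2330 km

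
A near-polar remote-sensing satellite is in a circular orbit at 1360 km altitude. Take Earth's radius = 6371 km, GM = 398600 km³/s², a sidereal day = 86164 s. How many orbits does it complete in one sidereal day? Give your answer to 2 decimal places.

12.74

Semi-major axis a = 6371 + 1360 = 7731 km. Period T = 2π√(a³/μ) = 2π√(7731³/398600) = 6765.0 s = 112.75 min.
Orbits per sidereal day = 86164 / 6765.0 = 12.737.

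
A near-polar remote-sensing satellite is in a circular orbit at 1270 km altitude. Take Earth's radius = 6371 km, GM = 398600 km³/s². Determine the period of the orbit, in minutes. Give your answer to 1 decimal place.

Semi-major axis a = 6371 + 1270 = 7641 km. Period T = 2π√(a³/μ) = 2π√(7641³/398600) = 6647.2 s = 110.79 min.

110.8 min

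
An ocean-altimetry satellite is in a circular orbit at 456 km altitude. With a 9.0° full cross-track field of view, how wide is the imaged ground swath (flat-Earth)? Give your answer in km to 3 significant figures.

71.8 km

Half-angle = 9.0°/2 = 4.5°.
Swath width ≈ 2h·tan(θ/2) = 2 × 456 × tan(4.5°) = 71.8 km.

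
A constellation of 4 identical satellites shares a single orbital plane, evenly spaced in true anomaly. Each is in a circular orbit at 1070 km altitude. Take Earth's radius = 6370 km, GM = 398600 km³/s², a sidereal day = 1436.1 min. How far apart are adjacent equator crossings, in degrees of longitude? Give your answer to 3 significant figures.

Semi-major axis a = 6370 + 1070 = 7440 km. Period T = 2π√(a³/μ) = 2π√(7440³/398600) = 6386.6 s = 106.44 min.
Single-satellite node shift = (6386.6/86166) × 360° = 26.68°.
With 4 satellites evenly phased, successive equator crossings are 26.68/4 = 6.671° apart.

6.67°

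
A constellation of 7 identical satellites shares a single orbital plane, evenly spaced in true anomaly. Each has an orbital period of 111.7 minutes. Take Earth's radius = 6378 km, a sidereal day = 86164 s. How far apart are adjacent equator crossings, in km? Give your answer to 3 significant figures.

445 km

T = 111.7 min = 6702.0 s.
Single-satellite node shift = (6702.0/86164) × 360° = 28.00°.
With 7 satellites evenly phased, successive equator crossings are 28.00/7 = 4.000° apart.
That is 4.000 × 111.3 = 445 km at the equator.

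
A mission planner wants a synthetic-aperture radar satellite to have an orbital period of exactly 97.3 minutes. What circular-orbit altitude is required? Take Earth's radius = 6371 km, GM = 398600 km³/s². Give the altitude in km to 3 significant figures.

637 km

T = 97.3 min = 5838.0 s.
From T = 2π√(a³/μ): a = (μ T²/4π²)^(1/3) = (398600 × 5838.0² / 4π²)^(1/3) = 7008 km.
Altitude h = a − R = 7008 − 6371 = 637 km.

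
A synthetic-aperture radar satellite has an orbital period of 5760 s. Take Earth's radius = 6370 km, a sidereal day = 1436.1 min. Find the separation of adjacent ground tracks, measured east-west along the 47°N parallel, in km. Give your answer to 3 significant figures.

Node shift per orbit = (5760.0/86166) × 360° = 24.07°.
Equatorial spacing = 24.07 × 111.2 km/° = 2676 km.
At 47° latitude, spacing = 2676 × cos(47°) = 1825 km.

1820 km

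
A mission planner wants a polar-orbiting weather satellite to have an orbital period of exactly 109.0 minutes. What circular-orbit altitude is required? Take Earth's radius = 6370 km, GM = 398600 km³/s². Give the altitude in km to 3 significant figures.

1190 km

T = 109.0 min = 6540.0 s.
From T = 2π√(a³/μ): a = (μ T²/4π²)^(1/3) = (398600 × 6540.0² / 4π²)^(1/3) = 7559 km.
Altitude h = a − R = 7559 − 6370 = 1189 km.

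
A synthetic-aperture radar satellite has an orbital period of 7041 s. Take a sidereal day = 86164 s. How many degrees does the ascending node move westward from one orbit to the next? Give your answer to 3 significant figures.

29.4°

During one orbit Earth rotates (7041.0 / 86164) × 360° = 29.42°.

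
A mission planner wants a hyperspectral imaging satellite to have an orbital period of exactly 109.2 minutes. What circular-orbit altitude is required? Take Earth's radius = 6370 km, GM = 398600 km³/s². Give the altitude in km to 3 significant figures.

T = 109.2 min = 6552.0 s.
From T = 2π√(a³/μ): a = (μ T²/4π²)^(1/3) = (398600 × 6552.0² / 4π²)^(1/3) = 7568 km.
Altitude h = a − R = 7568 − 6370 = 1198 km.

1200 km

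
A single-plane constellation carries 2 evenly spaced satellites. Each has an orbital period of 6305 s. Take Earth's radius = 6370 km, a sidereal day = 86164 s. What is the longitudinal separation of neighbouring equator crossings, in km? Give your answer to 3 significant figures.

Single-satellite node shift = (6305.0/86164) × 360° = 26.34°.
With 2 satellites evenly phased, successive equator crossings are 26.34/2 = 13.171° apart.
That is 13.171 × 111.2 = 1464 km at the equator.

1460 km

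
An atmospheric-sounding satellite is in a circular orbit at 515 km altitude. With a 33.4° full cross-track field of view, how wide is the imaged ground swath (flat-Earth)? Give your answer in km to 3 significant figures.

309 km

Half-angle = 33.4°/2 = 16.7°.
Swath width ≈ 2h·tan(θ/2) = 2 × 515 × tan(16.7°) = 309.0 km.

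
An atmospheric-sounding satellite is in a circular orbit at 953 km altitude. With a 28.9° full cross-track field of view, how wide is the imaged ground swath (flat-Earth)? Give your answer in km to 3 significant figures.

491 km

Half-angle = 28.9°/2 = 14.45°.
Swath width ≈ 2h·tan(θ/2) = 2 × 953 × tan(14.45°) = 491.2 km.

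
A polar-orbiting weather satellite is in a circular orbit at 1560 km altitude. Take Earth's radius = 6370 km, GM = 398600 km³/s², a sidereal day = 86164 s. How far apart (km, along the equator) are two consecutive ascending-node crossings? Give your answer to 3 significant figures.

Semi-major axis a = 6370 + 1560 = 7930 km. Period T = 2π√(a³/μ) = 2π√(7930³/398600) = 7027.8 s = 117.13 min.
During one orbit Earth rotates (7027.8 / 86164) × 360° = 29.36°.
At the equator that is 29.36° × (2π·6370/360) km/° = 29.36 × 111.2 = 3264 km.

3260 km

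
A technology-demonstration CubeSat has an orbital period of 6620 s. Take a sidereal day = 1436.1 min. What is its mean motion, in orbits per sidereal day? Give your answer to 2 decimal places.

Orbits per sidereal day = 86166 / 6620.0 = 13.016.

13.02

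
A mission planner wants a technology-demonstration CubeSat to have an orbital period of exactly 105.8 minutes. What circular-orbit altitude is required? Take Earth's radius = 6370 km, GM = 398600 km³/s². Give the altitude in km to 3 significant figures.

1040 km

T = 105.8 min = 6348.0 s.
From T = 2π√(a³/μ): a = (μ T²/4π²)^(1/3) = (398600 × 6348.0² / 4π²)^(1/3) = 7410 km.
Altitude h = a − R = 7410 − 6370 = 1040 km.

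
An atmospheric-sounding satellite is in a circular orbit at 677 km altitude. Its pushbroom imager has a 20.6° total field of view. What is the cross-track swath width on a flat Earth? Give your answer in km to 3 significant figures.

Half-angle = 20.6°/2 = 10.3°.
Swath width ≈ 2h·tan(θ/2) = 2 × 677 × tan(10.3°) = 246.1 km.

246 km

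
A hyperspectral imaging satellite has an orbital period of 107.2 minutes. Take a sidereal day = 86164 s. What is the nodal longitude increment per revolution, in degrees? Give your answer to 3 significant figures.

26.9°

T = 107.2 min = 6432.0 s.
During one orbit Earth rotates (6432.0 / 86164) × 360° = 26.87°.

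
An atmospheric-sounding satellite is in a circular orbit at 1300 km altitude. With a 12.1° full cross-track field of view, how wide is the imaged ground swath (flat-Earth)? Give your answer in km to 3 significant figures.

276 km

Half-angle = 12.1°/2 = 6.05°.
Swath width ≈ 2h·tan(θ/2) = 2 × 1300 × tan(6.05°) = 275.6 km.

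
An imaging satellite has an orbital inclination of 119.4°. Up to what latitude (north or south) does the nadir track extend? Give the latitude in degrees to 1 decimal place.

Retrograde orbit: the ground track reaches ±(180° − i) = ±(180 − 119.4) = ±60.6°.

60.6°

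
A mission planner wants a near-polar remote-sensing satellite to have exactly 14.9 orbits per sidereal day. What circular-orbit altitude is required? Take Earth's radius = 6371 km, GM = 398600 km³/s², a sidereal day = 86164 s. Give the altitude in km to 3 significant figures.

592 km

Required period T = 86164 / 14.9 = 5782.8 s.
From T = 2π√(a³/μ): a = (μ T²/4π²)^(1/3) = (398600 × 5782.8² / 4π²)^(1/3) = 6963 km.
Altitude h = a − R = 6963 − 6371 = 592 km.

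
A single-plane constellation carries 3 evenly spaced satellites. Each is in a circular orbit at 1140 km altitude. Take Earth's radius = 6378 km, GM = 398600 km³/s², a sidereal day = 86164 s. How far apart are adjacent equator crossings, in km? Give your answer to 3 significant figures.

Semi-major axis a = 6378 + 1140 = 7518 km. Period T = 2π√(a³/μ) = 2π√(7518³/398600) = 6487.3 s = 108.12 min.
Single-satellite node shift = (6487.3/86164) × 360° = 27.10°.
With 3 satellites evenly phased, successive equator crossings are 27.10/3 = 9.035° apart.
That is 9.035 × 111.3 = 1006 km at the equator.

1010 km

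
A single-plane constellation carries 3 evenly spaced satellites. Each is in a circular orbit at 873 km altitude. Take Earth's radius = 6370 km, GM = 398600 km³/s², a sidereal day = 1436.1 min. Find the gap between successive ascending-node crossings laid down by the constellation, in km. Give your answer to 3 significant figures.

950 km

Semi-major axis a = 6370 + 873 = 7243 km. Period T = 2π√(a³/μ) = 2π√(7243³/398600) = 6134.6 s = 102.24 min.
Single-satellite node shift = (6134.6/86166) × 360° = 25.63°.
With 3 satellites evenly phased, successive equator crossings are 25.63/3 = 8.543° apart.
That is 8.543 × 111.2 = 950 km at the equator.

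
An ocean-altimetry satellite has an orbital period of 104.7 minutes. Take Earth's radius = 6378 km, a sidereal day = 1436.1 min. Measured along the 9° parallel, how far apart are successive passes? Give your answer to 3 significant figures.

T = 104.7 min = 6282.0 s.
Node shift per orbit = (6282.0/86166) × 360° = 26.25°.
Equatorial spacing = 26.25 × 111.3 km/° = 2922 km.
At 9° latitude, spacing = 2922 × cos(9°) = 2886 km.

2890 km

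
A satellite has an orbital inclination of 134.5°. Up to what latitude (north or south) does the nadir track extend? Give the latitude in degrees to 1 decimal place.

45.5°

Retrograde orbit: the ground track reaches ±(180° − i) = ±(180 − 134.5) = ±45.5°.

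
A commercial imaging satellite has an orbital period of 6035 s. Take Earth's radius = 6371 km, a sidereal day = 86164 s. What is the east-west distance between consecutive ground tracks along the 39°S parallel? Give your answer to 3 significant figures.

Node shift per orbit = (6035.0/86164) × 360° = 25.21°.
Equatorial spacing = 25.21 × 111.2 km/° = 2804 km.
At 39° latitude, spacing = 2804 × cos(39°) = 2179 km.

2180 km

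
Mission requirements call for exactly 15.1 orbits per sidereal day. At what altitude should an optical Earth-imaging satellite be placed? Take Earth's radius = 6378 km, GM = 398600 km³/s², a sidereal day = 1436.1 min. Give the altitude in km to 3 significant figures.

Required period T = 86166 / 15.1 = 5706.4 s.
From T = 2π√(a³/μ): a = (μ T²/4π²)^(1/3) = (398600 × 5706.4² / 4π²)^(1/3) = 6902 km.
Altitude h = a − R = 6902 − 6378 = 524 km.

524 km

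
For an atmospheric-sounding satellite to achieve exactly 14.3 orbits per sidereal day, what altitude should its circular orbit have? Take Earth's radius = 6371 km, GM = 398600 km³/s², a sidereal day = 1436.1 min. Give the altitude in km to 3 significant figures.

Required period T = 86166 / 14.3 = 6025.6 s.
From T = 2π√(a³/μ): a = (μ T²/4π²)^(1/3) = (398600 × 6025.6² / 4π²)^(1/3) = 7157 km.
Altitude h = a − R = 7157 − 6371 = 786 km.

786 km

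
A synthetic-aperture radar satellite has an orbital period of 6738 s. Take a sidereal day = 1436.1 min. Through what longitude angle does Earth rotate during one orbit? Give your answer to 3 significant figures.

28.2°

During one orbit Earth rotates (6738.0 / 86166) × 360° = 28.15°.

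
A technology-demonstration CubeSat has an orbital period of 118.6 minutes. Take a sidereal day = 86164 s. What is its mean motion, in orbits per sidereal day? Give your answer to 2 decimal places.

T = 118.6 min = 7116.0 s.
Orbits per sidereal day = 86164 / 7116.0 = 12.108.

12.11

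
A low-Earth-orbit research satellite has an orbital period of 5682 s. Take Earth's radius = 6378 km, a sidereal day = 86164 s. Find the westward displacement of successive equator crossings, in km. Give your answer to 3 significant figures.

2640 km

During one orbit Earth rotates (5682.0 / 86164) × 360° = 23.74°.
At the equator that is 23.74° × (2π·6378/360) km/° = 23.74 × 111.3 = 2643 km.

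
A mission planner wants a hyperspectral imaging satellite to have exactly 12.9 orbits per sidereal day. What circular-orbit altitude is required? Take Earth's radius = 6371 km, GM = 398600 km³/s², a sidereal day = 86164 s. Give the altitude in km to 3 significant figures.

1290 km

Required period T = 86164 / 12.9 = 6679.4 s.
From T = 2π√(a³/μ): a = (μ T²/4π²)^(1/3) = (398600 × 6679.4² / 4π²)^(1/3) = 7666 km.
Altitude h = a − R = 7666 − 6371 = 1295 km.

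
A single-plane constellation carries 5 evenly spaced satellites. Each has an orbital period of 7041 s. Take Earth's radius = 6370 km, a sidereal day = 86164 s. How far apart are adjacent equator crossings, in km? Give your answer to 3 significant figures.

654 km

Single-satellite node shift = (7041.0/86164) × 360° = 29.42°.
With 5 satellites evenly phased, successive equator crossings are 29.42/5 = 5.884° apart.
That is 5.884 × 111.2 = 654 km at the equator.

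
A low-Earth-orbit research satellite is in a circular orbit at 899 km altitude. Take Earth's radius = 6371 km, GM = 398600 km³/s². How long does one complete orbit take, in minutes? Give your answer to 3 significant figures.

Semi-major axis a = 6371 + 899 = 7270 km. Period T = 2π√(a³/μ) = 2π√(7270³/398600) = 6169.0 s = 102.82 min.

103 min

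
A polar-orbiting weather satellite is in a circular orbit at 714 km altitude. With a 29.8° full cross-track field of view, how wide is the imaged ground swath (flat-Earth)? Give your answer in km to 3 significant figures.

Half-angle = 29.8°/2 = 14.9°.
Swath width ≈ 2h·tan(θ/2) = 2 × 714 × tan(14.9°) = 380.0 km.

380 km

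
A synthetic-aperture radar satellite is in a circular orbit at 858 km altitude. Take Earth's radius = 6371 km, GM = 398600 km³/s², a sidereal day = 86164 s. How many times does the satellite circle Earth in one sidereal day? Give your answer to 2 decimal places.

14.09

Semi-major axis a = 6371 + 858 = 7229 km. Period T = 2π√(a³/μ) = 2π√(7229³/398600) = 6116.9 s = 101.95 min.
Orbits per sidereal day = 86164 / 6116.9 = 14.086.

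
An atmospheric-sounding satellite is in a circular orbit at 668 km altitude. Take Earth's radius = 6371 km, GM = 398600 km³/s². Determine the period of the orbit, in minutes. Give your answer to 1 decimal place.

Semi-major axis a = 6371 + 668 = 7039 km. Period T = 2π√(a³/μ) = 2π√(7039³/398600) = 5877.3 s = 97.95 min.

98.0 min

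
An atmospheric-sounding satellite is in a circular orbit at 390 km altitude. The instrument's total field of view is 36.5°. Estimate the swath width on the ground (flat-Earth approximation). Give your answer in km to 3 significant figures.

257 km

Half-angle = 36.5°/2 = 18.25°.
Swath width ≈ 2h·tan(θ/2) = 2 × 390 × tan(18.25°) = 257.2 km.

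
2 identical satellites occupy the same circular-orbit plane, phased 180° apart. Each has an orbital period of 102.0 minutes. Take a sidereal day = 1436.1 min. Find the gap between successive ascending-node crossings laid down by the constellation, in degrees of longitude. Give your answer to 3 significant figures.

T = 102.0 min = 6120.0 s.
Single-satellite node shift = (6120.0/86166) × 360° = 25.57°.
With 2 satellites evenly phased, successive equator crossings are 25.57/2 = 12.785° apart.

12.8°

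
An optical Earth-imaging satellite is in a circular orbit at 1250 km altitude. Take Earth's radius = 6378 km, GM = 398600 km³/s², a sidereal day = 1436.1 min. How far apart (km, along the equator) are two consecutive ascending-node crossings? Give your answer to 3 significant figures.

Semi-major axis a = 6378 + 1250 = 7628 km. Period T = 2π√(a³/μ) = 2π√(7628³/398600) = 6630.2 s = 110.50 min.
During one orbit Earth rotates (6630.2 / 86166) × 360° = 27.70°.
At the equator that is 27.70° × (2π·6378/360) km/° = 27.70 × 111.3 = 3084 km.

3080 km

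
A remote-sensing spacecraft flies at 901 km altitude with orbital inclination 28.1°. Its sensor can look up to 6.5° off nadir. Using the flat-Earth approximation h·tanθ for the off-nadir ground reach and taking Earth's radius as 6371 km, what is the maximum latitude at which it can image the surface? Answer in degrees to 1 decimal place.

For a prograde orbit the ground track reaches latitude ±i = ±28.1°.
Sensor half-swath on the ground ≈ 901·tan(6.5°) = 103 km = 0.92° of latitude.
Maximum observable latitude ≈ 28.1 + 0.92 = 29.0°.

29.0°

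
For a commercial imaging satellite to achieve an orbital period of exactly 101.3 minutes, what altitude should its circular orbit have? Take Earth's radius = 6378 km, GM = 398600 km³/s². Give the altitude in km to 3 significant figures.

820 km

T = 101.3 min = 6078.0 s.
From T = 2π√(a³/μ): a = (μ T²/4π²)^(1/3) = (398600 × 6078.0² / 4π²)^(1/3) = 7198 km.
Altitude h = a − R = 7198 − 6378 = 820 km.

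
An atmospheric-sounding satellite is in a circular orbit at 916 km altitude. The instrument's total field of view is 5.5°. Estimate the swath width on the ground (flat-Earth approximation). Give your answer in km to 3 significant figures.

Half-angle = 5.5°/2 = 2.75°.
Swath width ≈ 2h·tan(θ/2) = 2 × 916 × tan(2.75°) = 88.0 km.

88.0 km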